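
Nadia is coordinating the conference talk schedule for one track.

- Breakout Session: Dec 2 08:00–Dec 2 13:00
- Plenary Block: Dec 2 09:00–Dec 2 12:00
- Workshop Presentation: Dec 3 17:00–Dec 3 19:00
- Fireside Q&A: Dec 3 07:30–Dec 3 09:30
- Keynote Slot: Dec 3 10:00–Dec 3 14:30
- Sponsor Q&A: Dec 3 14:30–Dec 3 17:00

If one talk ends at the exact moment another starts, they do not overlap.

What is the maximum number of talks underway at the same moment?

Walk through starts and ends in time order (an end at T is processed before a start at T):
Dec 2 08:00 start Breakout Session → 1
Dec 2 09:00 start Plenary Block → 2
Dec 2 12:00 end Plenary Block → 1
Dec 2 13:00 end Breakout Session → 0
Dec 3 07:30 start Fireside Q&A → 1
Dec 3 09:30 end Fireside Q&A → 0
Dec 3 10:00 start Keynote Slot → 1
Dec 3 14:30 end Keynote Slot → 0
Dec 3 14:30 start Sponsor Q&A → 1
Dec 3 17:00 end Sponsor Q&A → 0
Dec 3 17:00 start Workshop Presentation → 1
Dec 3 19:00 end Workshop Presentation → 0
Peak is 2, at Dec 2 09:00 (Breakout Session, Plenary Block).

2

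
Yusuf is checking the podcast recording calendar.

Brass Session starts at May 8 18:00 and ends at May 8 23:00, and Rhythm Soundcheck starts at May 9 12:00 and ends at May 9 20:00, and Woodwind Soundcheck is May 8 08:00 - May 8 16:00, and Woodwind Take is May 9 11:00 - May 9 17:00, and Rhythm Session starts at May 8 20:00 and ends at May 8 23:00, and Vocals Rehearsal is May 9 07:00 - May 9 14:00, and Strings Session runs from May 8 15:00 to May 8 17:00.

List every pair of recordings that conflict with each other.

Check each pair: they overlap iff neither finishes before the other starts.
Sorted by start: Woodwind Soundcheck, Strings Session, Brass Session, Rhythm Session, Vocals Rehearsal, Woodwind Take, Rhythm Soundcheck.
Strings Session starts before Woodwind Soundcheck ends → Woodwind Soundcheck and Strings Session overlap.
Brass Session starts after Woodwind Soundcheck ends, so nothing later overlaps Woodwind Soundcheck either.
Brass Session starts after Strings Session ends, so nothing later overlaps Strings Session either.
Rhythm Session starts before Brass Session ends → Brass Session and Rhythm Session overlap.
Vocals Rehearsal starts after Brass Session ends, so nothing later overlaps Brass Session either.
Vocals Rehearsal starts after Rhythm Session ends, so nothing later overlaps Rhythm Session either.
Woodwind Take starts before Vocals Rehearsal ends → Vocals Rehearsal and Woodwind Take overlap.
Rhythm Soundcheck starts before Vocals Rehearsal ends → Vocals Rehearsal and Rhythm Soundcheck overlap.
Rhythm Soundcheck starts before Woodwind Take ends → Woodwind Take and Rhythm Soundcheck overlap.

Brass Session & Rhythm Session, Rhythm Soundcheck & Vocals Rehearsal, Rhythm Soundcheck & Woodwind Take, Strings Session & Woodwind Soundcheck, Vocals Rehearsal & Woodwind Take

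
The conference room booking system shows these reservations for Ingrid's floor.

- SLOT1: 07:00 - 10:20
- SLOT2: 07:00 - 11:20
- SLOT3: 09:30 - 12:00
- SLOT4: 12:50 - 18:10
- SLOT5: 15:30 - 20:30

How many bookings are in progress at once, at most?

3

Walk through starts and ends in time order (an end at T is processed before a start at T):
07:00 start SLOT1 → 1
07:00 start SLOT2 → 2
09:30 start SLOT3 → 3
10:20 end SLOT1 → 2
11:20 end SLOT2 → 1
12:00 end SLOT3 → 0
12:50 start SLOT4 → 1
15:30 start SLOT5 → 2
18:10 end SLOT4 → 1
20:30 end SLOT5 → 0
Peak is 3, at 09:30 (SLOT1, SLOT2, SLOT3).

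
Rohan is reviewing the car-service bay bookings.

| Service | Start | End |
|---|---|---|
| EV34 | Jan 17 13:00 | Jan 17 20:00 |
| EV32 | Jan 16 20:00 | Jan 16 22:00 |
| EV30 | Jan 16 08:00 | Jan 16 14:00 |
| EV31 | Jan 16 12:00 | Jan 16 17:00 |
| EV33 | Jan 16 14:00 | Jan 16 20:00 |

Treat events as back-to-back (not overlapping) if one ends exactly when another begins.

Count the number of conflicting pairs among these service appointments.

2

Sorted by start: EV30, EV31, EV33, EV32, EV34.
EV31 starts before EV30 ends → EV30 and EV31 overlap.
EV33 starts exactly when EV30 ends (back-to-back, no overlap) — done with EV30.
EV33 starts before EV31 ends → EV31 and EV33 overlap.
EV32 starts after EV31 ends — done with EV31.
EV32 starts exactly when EV33 ends (back-to-back, no overlap) — done with EV33.
EV34 starts after EV32 ends.
Overlapping pairs: EV30 & EV31, EV31 & EV33 — 2 in total.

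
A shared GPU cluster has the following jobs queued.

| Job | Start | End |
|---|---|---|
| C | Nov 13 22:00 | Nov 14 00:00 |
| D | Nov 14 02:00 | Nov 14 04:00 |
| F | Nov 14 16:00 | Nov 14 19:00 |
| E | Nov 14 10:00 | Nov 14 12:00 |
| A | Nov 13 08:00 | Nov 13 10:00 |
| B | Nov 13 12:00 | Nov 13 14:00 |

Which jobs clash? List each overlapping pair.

none

Sorted by start: A, B, C, D, E, F.
B starts after A ends; A is clear from here.
C starts after B ends; B is clear from here.
D starts after C ends; C is clear from here.
E starts after D ends; D is clear from here.
F starts after E ends.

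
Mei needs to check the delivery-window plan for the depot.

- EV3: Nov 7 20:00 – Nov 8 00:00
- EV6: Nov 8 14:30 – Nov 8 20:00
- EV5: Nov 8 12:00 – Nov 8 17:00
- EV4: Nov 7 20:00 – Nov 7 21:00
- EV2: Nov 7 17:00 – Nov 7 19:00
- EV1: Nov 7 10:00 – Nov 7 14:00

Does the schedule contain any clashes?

Yes

Sorted by start: EV1, EV2, EV3, EV4, EV5, EV6.
EV2 starts after EV1 ends; EV1 is clear from here.
EV3 starts after EV2 ends; EV2 is clear from here.
EV4 starts before EV3 ends → EV3 and EV4 overlap.
That's a conflict, so the schedule is not conflict-free.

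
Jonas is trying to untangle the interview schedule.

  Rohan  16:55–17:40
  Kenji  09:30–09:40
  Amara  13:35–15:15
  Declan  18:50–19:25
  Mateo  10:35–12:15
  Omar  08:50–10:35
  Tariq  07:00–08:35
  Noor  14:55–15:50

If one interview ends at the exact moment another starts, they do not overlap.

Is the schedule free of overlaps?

Two intervals overlap when each starts before the other ends.
Sorted by start: Tariq, Omar, Kenji, Mateo, Amara, Noor, Rohan, Declan.
Omar starts after Tariq ends, so Tariq has no further overlaps.
Kenji starts before Omar ends → Omar and Kenji overlap.
That's a conflict, so the schedule is not conflict-free.

No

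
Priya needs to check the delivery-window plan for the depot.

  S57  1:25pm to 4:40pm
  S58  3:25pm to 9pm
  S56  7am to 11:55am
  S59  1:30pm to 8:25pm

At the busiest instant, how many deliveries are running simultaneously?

3

Sweep the timeline, counting +1 at each start and −1 at each end (ends before starts at a tie):
7am start S56 → 1
11:55am end S56 → 0
1:25pm start S57 → 1
1:30pm start S59 → 2
3:25pm start S58 → 3
4:40pm end S57 → 2
8:25pm end S59 → 1
9pm end S58 → 0
Peak is 3, at 3:25pm (S57, S58, S59).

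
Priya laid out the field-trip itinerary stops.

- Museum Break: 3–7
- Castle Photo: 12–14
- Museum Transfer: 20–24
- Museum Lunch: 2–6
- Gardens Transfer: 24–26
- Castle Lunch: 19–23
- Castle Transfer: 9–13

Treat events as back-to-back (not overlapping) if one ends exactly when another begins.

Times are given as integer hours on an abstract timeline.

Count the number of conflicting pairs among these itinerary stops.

Sorted by start: Museum Lunch, Museum Break, Castle Transfer, Castle Photo, Castle Lunch, Museum Transfer, Gardens Transfer.
Museum Break starts before Museum Lunch ends → Museum Lunch and Museum Break overlap.
Castle Transfer starts after Museum Lunch ends; Museum Lunch is clear from here.
Castle Transfer starts after Museum Break ends; Museum Break is clear from here.
Castle Photo starts before Castle Transfer ends → Castle Transfer and Castle Photo overlap.
Castle Lunch starts after Castle Transfer ends; Castle Transfer is clear from here.
Castle Lunch starts after Castle Photo ends; Castle Photo is clear from here.
Museum Transfer starts before Castle Lunch ends → Castle Lunch and Museum Transfer overlap.
Gardens Transfer starts after Castle Lunch ends.
Gardens Transfer starts exactly when Museum Transfer ends (back-to-back, no overlap).
Overlapping pairs: Castle Lunch & Museum Transfer, Castle Photo & Castle Transfer, Museum Break & Museum Lunch — 3 in total.

3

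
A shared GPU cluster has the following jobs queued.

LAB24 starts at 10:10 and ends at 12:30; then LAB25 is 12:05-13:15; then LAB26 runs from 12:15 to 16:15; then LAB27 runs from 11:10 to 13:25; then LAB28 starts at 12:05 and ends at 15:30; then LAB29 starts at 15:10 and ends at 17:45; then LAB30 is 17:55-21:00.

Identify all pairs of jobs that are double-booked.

Sorted by start: LAB24, LAB27, LAB25, LAB28, LAB26, LAB29, LAB30.
LAB27 starts before LAB24 ends → LAB24 and LAB27 overlap.
LAB25 starts before LAB24 ends → LAB24 and LAB25 overlap.
LAB28 starts before LAB24 ends → LAB24 and LAB28 overlap.
LAB26 starts before LAB24 ends → LAB24 and LAB26 overlap.
LAB29 starts after LAB24 ends, so nothing later overlaps LAB24 either.
LAB25 starts before LAB27 ends → LAB27 and LAB25 overlap.
LAB28 starts before LAB27 ends → LAB27 and LAB28 overlap.
LAB26 starts before LAB27 ends → LAB27 and LAB26 overlap.
LAB29 starts after LAB27 ends, so nothing later overlaps LAB27 either.
LAB28 starts before LAB25 ends → LAB25 and LAB28 overlap.
LAB26 starts before LAB25 ends → LAB25 and LAB26 overlap.
LAB29 starts after LAB25 ends, so nothing later overlaps LAB25 either.
LAB26 starts before LAB28 ends → LAB28 and LAB26 overlap.
LAB29 starts before LAB28 ends → LAB28 and LAB29 overlap.
LAB30 starts after LAB28 ends.
LAB29 starts before LAB26 ends → LAB26 and LAB29 overlap.
LAB30 starts after LAB26 ends.
LAB30 starts after LAB29 ends.

LAB24 & LAB25, LAB24 & LAB26, LAB24 & LAB27, LAB24 & LAB28, LAB25 & LAB26, LAB25 & LAB27, LAB25 & LAB28, LAB26 & LAB27, LAB26 & LAB28, LAB26 & LAB29, LAB27 & LAB28, LAB28 & LAB29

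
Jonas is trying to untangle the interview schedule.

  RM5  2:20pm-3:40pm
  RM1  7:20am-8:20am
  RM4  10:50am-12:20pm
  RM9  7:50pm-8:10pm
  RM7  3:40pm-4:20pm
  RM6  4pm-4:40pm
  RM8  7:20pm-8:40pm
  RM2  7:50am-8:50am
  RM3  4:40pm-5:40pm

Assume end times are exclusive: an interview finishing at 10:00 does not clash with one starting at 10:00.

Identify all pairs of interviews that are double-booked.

RM1 & RM2, RM6 & RM7, RM8 & RM9

Two intervals overlap when each starts before the other ends.
Sorted by start: RM1, RM2, RM4, RM5, RM7, RM6, RM3, RM8, RM9.
RM2 starts before RM1 ends → RM1 and RM2 overlap.
RM4 starts after RM1 ends; RM1 is clear from here.
RM4 starts after RM2 ends; RM2 is clear from here.
RM5 starts after RM4 ends; RM4 is clear from here.
RM7 starts exactly when RM5 ends (back-to-back, no overlap); RM5 is clear from here.
RM6 starts before RM7 ends → RM7 and RM6 overlap.
RM3 starts after RM7 ends; RM7 is clear from here.
RM3 starts exactly when RM6 ends (back-to-back, no overlap); RM6 is clear from here.
RM8 starts after RM3 ends; RM3 is clear from here.
RM9 starts before RM8 ends → RM8 and RM9 overlap.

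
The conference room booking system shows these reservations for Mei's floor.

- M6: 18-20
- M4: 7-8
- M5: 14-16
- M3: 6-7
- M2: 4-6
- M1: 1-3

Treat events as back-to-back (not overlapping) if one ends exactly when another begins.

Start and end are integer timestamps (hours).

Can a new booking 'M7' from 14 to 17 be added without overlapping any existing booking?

No — it overlaps M5

M1: ends 3 at or before M7 starts 14 → clear.
M2: ends 6 at or before M7 starts 14 → clear.
M3: ends 7 at or before M7 starts 14 → clear.
M4: ends 8 at or before M7 starts 14 → clear.
M5: starts 14 before M7 ends 17, and ends 16 after M7 starts 14 → overlap.
M6: starts 18 at or after M7 ends 17 → clear.
M7 overlaps M5.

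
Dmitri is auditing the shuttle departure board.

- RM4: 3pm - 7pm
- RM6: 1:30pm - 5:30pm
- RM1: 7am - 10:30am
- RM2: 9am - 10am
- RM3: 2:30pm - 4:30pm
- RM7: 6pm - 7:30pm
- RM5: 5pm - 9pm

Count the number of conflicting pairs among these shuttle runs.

Sorted by start: RM1, RM2, RM6, RM3, RM4, RM5, RM7.
RM2 starts before RM1 ends → RM1 and RM2 overlap.
RM6 starts after RM1 ends, so nothing later overlaps RM1 either.
RM6 starts after RM2 ends, so nothing later overlaps RM2 either.
RM3 starts before RM6 ends → RM6 and RM3 overlap.
RM4 starts before RM6 ends → RM6 and RM4 overlap.
RM5 starts before RM6 ends → RM6 and RM5 overlap.
RM7 starts after RM6 ends.
RM4 starts before RM3 ends → RM3 and RM4 overlap.
RM5 starts after RM3 ends, so nothing later overlaps RM3 either.
RM5 starts before RM4 ends → RM4 and RM5 overlap.
RM7 starts before RM4 ends → RM4 and RM7 overlap.
RM7 starts before RM5 ends → RM5 and RM7 overlap.
Overlapping pairs: RM1 & RM2, RM3 & RM4, RM3 & RM6, RM4 & RM5, RM4 & RM6, RM4 & RM7, RM5 & RM6, RM5 & RM7 — 8 in total.

8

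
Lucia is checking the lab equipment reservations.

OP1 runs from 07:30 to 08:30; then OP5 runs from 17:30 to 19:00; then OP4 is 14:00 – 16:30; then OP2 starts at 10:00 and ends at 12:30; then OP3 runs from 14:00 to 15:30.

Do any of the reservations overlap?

Yes

Sorted by start: OP1, OP2, OP3, OP4, OP5.
OP2 starts after OP1 ends, so OP1 has no further overlaps.
OP3 starts after OP2 ends, so OP2 has no further overlaps.
OP4 starts before OP3 ends → OP3 and OP4 overlap.
That's a conflict, so the schedule is not conflict-free.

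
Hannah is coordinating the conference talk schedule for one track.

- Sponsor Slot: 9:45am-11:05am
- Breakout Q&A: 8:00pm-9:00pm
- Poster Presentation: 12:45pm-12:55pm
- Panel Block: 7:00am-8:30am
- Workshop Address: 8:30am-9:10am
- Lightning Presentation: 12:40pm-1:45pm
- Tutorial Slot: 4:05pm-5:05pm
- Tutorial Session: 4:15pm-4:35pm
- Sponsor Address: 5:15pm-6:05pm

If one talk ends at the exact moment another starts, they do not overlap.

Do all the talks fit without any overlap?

No

Sorted by start: Panel Block, Workshop Address, Sponsor Slot, Lightning Presentation, Poster Presentation, Tutorial Slot, Tutorial Session, Sponsor Address, Breakout Q&A.
Workshop Address starts exactly when Panel Block ends (back-to-back, no overlap) — done with Panel Block.
Sponsor Slot starts after Workshop Address ends — done with Workshop Address.
Lightning Presentation starts after Sponsor Slot ends — done with Sponsor Slot.
Poster Presentation starts before Lightning Presentation ends → Lightning Presentation and Poster Presentation overlap.
That's a conflict, so the schedule is not conflict-free.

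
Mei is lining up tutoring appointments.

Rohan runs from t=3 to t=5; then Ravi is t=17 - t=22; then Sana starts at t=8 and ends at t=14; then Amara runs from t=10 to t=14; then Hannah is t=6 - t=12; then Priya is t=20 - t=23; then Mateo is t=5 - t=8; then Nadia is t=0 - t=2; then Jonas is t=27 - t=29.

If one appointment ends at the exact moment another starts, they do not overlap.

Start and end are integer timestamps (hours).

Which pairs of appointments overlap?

Sorted by start: Nadia, Rohan, Mateo, Hannah, Sana, Amara, Ravi, Priya, Jonas.
Rohan starts after Nadia ends; Nadia is clear from here.
Mateo starts exactly when Rohan ends (back-to-back, no overlap); Rohan is clear from here.
Hannah starts before Mateo ends → Mateo and Hannah overlap.
Sana starts exactly when Mateo ends (back-to-back, no overlap); Mateo is clear from here.
Sana starts before Hannah ends → Hannah and Sana overlap.
Amara starts before Hannah ends → Hannah and Amara overlap.
Ravi starts after Hannah ends; Hannah is clear from here.
Amara starts before Sana ends → Sana and Amara overlap.
Ravi starts after Sana ends; Sana is clear from here.
Ravi starts after Amara ends; Amara is clear from here.
Priya starts before Ravi ends → Ravi and Priya overlap.
Jonas starts after Ravi ends.
Jonas starts after Priya ends.

Amara & Hannah, Amara & Sana, Hannah & Mateo, Hannah & Sana, Priya & Ravi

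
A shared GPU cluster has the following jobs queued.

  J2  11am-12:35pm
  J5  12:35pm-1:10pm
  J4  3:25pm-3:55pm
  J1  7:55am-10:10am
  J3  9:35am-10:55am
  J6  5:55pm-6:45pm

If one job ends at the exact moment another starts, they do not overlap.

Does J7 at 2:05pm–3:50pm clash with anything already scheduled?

J1: ends 10:10am at or before J7 starts 2:05pm → clear.
J3: ends 10:55am at or before J7 starts 2:05pm → clear.
J2: ends 12:35pm at or before J7 starts 2:05pm → clear.
J5: ends 1:10pm at or before J7 starts 2:05pm → clear.
J4: starts 3:25pm before J7 ends 3:50pm, and ends 3:55pm after J7 starts 2:05pm → overlap.
J6: starts 5:55pm at or after J7 ends 3:50pm → clear.
J7 overlaps J4.

Yes — it overlaps J4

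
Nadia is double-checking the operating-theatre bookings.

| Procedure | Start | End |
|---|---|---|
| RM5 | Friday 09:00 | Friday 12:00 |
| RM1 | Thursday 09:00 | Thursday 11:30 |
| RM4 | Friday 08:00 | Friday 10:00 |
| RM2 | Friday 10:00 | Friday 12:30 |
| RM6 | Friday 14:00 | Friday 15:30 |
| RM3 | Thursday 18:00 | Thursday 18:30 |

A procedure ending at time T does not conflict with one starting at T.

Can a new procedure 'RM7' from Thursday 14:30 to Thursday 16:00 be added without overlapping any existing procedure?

Yes — the slot is free

RM1: ends Thursday 11:30 at or before RM7 starts Thursday 14:30 → clear.
RM3: starts Thursday 18:00 at or after RM7 ends Thursday 16:00 → clear.
RM4: starts Friday 08:00 at or after RM7 ends Thursday 16:00 → clear.
RM5: starts Friday 09:00 at or after RM7 ends Thursday 16:00 → clear.
RM2: starts Friday 10:00 at or after RM7 ends Thursday 16:00 → clear.
RM6: starts Friday 14:00 at or after RM7 ends Thursday 16:00 → clear.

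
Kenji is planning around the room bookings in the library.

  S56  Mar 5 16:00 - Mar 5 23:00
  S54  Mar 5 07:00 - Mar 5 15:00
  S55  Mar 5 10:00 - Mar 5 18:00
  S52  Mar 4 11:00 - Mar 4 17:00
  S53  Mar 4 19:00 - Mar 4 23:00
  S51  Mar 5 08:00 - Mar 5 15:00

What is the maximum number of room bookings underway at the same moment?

Sort all start/end points and keep a running count:
Mar 4 11:00 start S52 → 1
Mar 4 17:00 end S52 → 0
Mar 4 19:00 start S53 → 1
Mar 4 23:00 end S53 → 0
Mar 5 07:00 start S54 → 1
Mar 5 08:00 start S51 → 2
Mar 5 10:00 start S55 → 3
Mar 5 15:00 end S51 → 2
Mar 5 15:00 end S54 → 1
Mar 5 16:00 start S56 → 2
Mar 5 18:00 end S55 → 1
Mar 5 23:00 end S56 → 0
Peak is 3, at Mar 5 10:00 (S51, S54, S55).

3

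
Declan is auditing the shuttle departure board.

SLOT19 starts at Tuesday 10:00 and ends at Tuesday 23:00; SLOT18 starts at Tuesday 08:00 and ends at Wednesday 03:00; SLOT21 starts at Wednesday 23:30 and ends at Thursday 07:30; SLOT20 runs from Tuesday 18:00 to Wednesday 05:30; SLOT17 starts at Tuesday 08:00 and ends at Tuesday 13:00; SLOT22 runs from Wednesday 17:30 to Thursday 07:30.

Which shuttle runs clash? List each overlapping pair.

Check each pair: they overlap iff neither finishes before the other starts.
Sorted by start: SLOT17, SLOT18, SLOT19, SLOT20, SLOT22, SLOT21.
SLOT18 starts before SLOT17 ends → SLOT17 and SLOT18 overlap.
SLOT19 starts before SLOT17 ends → SLOT17 and SLOT19 overlap.
SLOT20 starts after SLOT17 ends; SLOT17 is clear from here.
SLOT19 starts before SLOT18 ends → SLOT18 and SLOT19 overlap.
SLOT20 starts before SLOT18 ends → SLOT18 and SLOT20 overlap.
SLOT22 starts after SLOT18 ends; SLOT18 is clear from here.
SLOT20 starts before SLOT19 ends → SLOT19 and SLOT20 overlap.
SLOT22 starts after SLOT19 ends; SLOT19 is clear from here.
SLOT22 starts after SLOT20 ends; SLOT20 is clear from here.
SLOT21 starts before SLOT22 ends → SLOT22 and SLOT21 overlap.

SLOT17 & SLOT18, SLOT17 & SLOT19, SLOT18 & SLOT19, SLOT18 & SLOT20, SLOT19 & SLOT20, SLOT21 & SLOT22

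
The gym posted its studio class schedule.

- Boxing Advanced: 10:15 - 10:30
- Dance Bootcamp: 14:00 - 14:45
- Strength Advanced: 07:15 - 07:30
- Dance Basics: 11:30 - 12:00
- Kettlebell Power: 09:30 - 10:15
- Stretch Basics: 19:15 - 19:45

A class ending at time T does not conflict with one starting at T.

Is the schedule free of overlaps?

Yes

Two intervals overlap when each starts before the other ends.
Sorted by start: Strength Advanced, Kettlebell Power, Boxing Advanced, Dance Basics, Dance Bootcamp, Stretch Basics.
Kettlebell Power starts after Strength Advanced ends — done with Strength Advanced.
Boxing Advanced starts exactly when Kettlebell Power ends (back-to-back, no overlap) — done with Kettlebell Power.
Dance Basics starts after Boxing Advanced ends — done with Boxing Advanced.
Dance Bootcamp starts after Dance Basics ends — done with Dance Basics.
Stretch Basics starts after Dance Bootcamp ends.
Every pair is clear; the schedule has no overlaps.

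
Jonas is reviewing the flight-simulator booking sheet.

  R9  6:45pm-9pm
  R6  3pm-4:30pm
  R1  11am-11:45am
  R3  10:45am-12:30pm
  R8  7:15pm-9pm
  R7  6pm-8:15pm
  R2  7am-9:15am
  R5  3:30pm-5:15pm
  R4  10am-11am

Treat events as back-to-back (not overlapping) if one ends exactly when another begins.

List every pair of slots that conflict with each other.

R1 & R3, R3 & R4, R5 & R6, R7 & R8, R7 & R9, R8 & R9

Check each pair: they overlap iff neither finishes before the other starts.
Sorted by start: R2, R4, R3, R1, R6, R5, R7, R9, R8.
R4 starts after R2 ends — done with R2.
R3 starts before R4 ends → R4 and R3 overlap.
R1 starts exactly when R4 ends (back-to-back, no overlap) — done with R4.
R1 starts before R3 ends → R3 and R1 overlap.
R6 starts after R3 ends — done with R3.
R6 starts after R1 ends — done with R1.
R5 starts before R6 ends → R6 and R5 overlap.
R7 starts after R6 ends — done with R6.
R7 starts after R5 ends — done with R5.
R9 starts before R7 ends → R7 and R9 overlap.
R8 starts before R7 ends → R7 and R8 overlap.
R8 starts before R9 ends → R9 and R8 overlap.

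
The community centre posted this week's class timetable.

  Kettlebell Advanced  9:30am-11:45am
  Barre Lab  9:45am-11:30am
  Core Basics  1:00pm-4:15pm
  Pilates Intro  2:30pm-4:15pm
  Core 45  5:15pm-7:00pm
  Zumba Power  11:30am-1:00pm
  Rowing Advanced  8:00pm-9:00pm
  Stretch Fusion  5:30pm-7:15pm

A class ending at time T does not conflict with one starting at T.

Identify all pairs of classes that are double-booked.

Two intervals overlap when each starts before the other ends.
Sorted by start: Kettlebell Advanced, Barre Lab, Zumba Power, Core Basics, Pilates Intro, Core 45, Stretch Fusion, Rowing Advanced.
Barre Lab starts before Kettlebell Advanced ends → Kettlebell Advanced and Barre Lab overlap.
Zumba Power starts before Kettlebell Advanced ends → Kettlebell Advanced and Zumba Power overlap.
Core Basics starts after Kettlebell Advanced ends, so Kettlebell Advanced has no further overlaps.
Zumba Power starts exactly when Barre Lab ends (back-to-back, no overlap), so Barre Lab has no further overlaps.
Core Basics starts exactly when Zumba Power ends (back-to-back, no overlap), so Zumba Power has no further overlaps.
Pilates Intro starts before Core Basics ends → Core Basics and Pilates Intro overlap.
Core 45 starts after Core Basics ends, so Core Basics has no further overlaps.
Core 45 starts after Pilates Intro ends, so Pilates Intro has no further overlaps.
Stretch Fusion starts before Core 45 ends → Core 45 and Stretch Fusion overlap.
Rowing Advanced starts after Core 45 ends.
Rowing Advanced starts after Stretch Fusion ends.

Barre Lab & Kettlebell Advanced, Core 45 & Stretch Fusion, Core Basics & Pilates Intro, Kettlebell Advanced & Zumba Power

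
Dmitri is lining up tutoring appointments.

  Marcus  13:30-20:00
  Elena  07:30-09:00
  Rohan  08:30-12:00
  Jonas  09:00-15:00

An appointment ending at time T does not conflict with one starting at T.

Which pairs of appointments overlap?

Elena & Rohan, Jonas & Marcus, Jonas & Rohan

Sorted by start: Elena, Rohan, Jonas, Marcus.
Rohan starts before Elena ends → Elena and Rohan overlap.
Jonas starts exactly when Elena ends (back-to-back, no overlap) — done with Elena.
Jonas starts before Rohan ends → Rohan and Jonas overlap.
Marcus starts after Rohan ends.
Marcus starts before Jonas ends → Jonas and Marcus overlap.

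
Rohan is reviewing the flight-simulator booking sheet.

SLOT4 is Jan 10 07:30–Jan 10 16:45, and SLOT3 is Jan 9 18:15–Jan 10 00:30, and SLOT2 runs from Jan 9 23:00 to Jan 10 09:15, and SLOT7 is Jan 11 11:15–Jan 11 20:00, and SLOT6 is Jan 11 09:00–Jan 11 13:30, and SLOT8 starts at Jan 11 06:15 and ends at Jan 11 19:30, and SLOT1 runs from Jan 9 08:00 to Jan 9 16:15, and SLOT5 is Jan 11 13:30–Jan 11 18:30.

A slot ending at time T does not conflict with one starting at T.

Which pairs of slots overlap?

SLOT2 & SLOT3, SLOT2 & SLOT4, SLOT5 & SLOT7, SLOT5 & SLOT8, SLOT6 & SLOT7, SLOT6 & SLOT8, SLOT7 & SLOT8

Sorted by start: SLOT1, SLOT3, SLOT2, SLOT4, SLOT8, SLOT6, SLOT7, SLOT5.
SLOT3 starts after SLOT1 ends — done with SLOT1.
SLOT2 starts before SLOT3 ends → SLOT3 and SLOT2 overlap.
SLOT4 starts after SLOT3 ends — done with SLOT3.
SLOT4 starts before SLOT2 ends → SLOT2 and SLOT4 overlap.
SLOT8 starts after SLOT2 ends — done with SLOT2.
SLOT8 starts after SLOT4 ends — done with SLOT4.
SLOT6 starts before SLOT8 ends → SLOT8 and SLOT6 overlap.
SLOT7 starts before SLOT8 ends → SLOT8 and SLOT7 overlap.
SLOT5 starts before SLOT8 ends → SLOT8 and SLOT5 overlap.
SLOT7 starts before SLOT6 ends → SLOT6 and SLOT7 overlap.
SLOT5 starts exactly when SLOT6 ends (back-to-back, no overlap).
SLOT5 starts before SLOT7 ends → SLOT7 and SLOT5 overlap.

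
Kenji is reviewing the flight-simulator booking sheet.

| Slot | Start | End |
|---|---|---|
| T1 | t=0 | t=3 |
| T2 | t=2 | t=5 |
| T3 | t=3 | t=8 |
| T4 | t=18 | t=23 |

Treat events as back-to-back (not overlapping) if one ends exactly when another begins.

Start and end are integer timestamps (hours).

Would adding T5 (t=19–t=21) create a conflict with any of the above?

Yes — it overlaps T4

T1: ends t=3 at or before T5 starts t=19 → clear.
T2: ends t=5 at or before T5 starts t=19 → clear.
T3: ends t=8 at or before T5 starts t=19 → clear.
T4: starts t=18 before T5 ends t=21, and ends t=23 after T5 starts t=19 → overlap.
T5 overlaps T4.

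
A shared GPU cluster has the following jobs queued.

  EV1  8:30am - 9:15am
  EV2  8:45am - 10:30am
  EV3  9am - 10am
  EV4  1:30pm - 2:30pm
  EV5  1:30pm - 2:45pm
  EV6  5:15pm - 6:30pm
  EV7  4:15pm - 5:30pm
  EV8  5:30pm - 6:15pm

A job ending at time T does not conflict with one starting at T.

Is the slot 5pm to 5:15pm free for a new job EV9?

No — it overlaps EV7

EV1: ends 9:15am at or before EV9 starts 5pm → clear.
EV2: ends 10:30am at or before EV9 starts 5pm → clear.
EV3: ends 10am at or before EV9 starts 5pm → clear.
EV4: ends 2:30pm at or before EV9 starts 5pm → clear.
EV5: ends 2:45pm at or before EV9 starts 5pm → clear.
EV7: starts 4:15pm before EV9 ends 5:15pm, and ends 5:30pm after EV9 starts 5pm → overlap.
EV6: starts 5:15pm at or after EV9 ends 5:15pm → clear.
EV8: starts 5:30pm at or after EV9 ends 5:15pm → clear.
EV9 overlaps EV7.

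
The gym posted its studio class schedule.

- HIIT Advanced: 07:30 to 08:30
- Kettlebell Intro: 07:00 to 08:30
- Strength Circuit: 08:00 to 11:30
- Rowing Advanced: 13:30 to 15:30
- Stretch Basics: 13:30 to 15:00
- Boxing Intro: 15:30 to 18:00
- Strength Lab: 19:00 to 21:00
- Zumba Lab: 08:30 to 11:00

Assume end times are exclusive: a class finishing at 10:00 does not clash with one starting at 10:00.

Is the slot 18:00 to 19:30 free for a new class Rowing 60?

No — it overlaps Strength Lab

Kettlebell Intro: ends 08:30 at or before Rowing 60 starts 18:00 → clear.
HIIT Advanced: ends 08:30 at or before Rowing 60 starts 18:00 → clear.
Strength Circuit: ends 11:30 at or before Rowing 60 starts 18:00 → clear.
Zumba Lab: ends 11:00 at or before Rowing 60 starts 18:00 → clear.
Rowing Advanced: ends 15:30 at or before Rowing 60 starts 18:00 → clear.
Stretch Basics: ends 15:00 at or before Rowing 60 starts 18:00 → clear.
Boxing Intro: ends 18:00 at or before Rowing 60 starts 18:00 → clear.
Strength Lab: starts 19:00 before Rowing 60 ends 19:30, and ends 21:00 after Rowing 60 starts 18:00 → overlap.
Rowing 60 overlaps Strength Lab.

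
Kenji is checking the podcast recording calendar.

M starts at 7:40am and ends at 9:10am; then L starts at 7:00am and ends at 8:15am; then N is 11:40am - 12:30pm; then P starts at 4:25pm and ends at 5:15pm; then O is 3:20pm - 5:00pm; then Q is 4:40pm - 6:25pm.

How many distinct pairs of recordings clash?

4

Sorted by start: L, M, N, O, P, Q.
M starts before L ends → L and M overlap.
N starts after L ends — done with L.
N starts after M ends — done with M.
O starts after N ends — done with N.
P starts before O ends → O and P overlap.
Q starts before O ends → O and Q overlap.
Q starts before P ends → P and Q overlap.
Overlapping pairs: L & M, O & P, O & Q, P & Q — 4 in total.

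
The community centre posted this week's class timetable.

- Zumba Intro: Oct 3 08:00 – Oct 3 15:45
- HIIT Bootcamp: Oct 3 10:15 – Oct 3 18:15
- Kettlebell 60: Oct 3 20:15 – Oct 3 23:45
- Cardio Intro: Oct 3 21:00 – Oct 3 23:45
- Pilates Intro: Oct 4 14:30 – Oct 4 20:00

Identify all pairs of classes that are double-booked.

Cardio Intro & Kettlebell 60, HIIT Bootcamp & Zumba Intro

Sorted by start: Zumba Intro, HIIT Bootcamp, Kettlebell 60, Cardio Intro, Pilates Intro.
HIIT Bootcamp starts before Zumba Intro ends → Zumba Intro and HIIT Bootcamp overlap.
Kettlebell 60 starts after Zumba Intro ends, so nothing later overlaps Zumba Intro either.
Kettlebell 60 starts after HIIT Bootcamp ends, so nothing later overlaps HIIT Bootcamp either.
Cardio Intro starts before Kettlebell 60 ends → Kettlebell 60 and Cardio Intro overlap.
Pilates Intro starts after Kettlebell 60 ends.
Pilates Intro starts after Cardio Intro ends.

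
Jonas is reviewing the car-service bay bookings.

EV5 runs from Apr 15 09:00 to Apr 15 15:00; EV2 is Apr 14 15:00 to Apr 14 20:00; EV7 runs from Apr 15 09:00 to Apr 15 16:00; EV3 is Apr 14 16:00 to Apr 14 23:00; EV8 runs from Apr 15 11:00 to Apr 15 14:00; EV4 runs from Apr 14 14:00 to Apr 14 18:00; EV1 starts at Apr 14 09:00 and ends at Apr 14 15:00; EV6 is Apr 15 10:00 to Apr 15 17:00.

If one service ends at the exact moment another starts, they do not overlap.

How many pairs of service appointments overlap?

Sorted by start: EV1, EV4, EV2, EV3, EV5, EV7, EV6, EV8.
EV4 starts before EV1 ends → EV1 and EV4 overlap.
EV2 starts exactly when EV1 ends (back-to-back, no overlap), so nothing later overlaps EV1 either.
EV2 starts before EV4 ends → EV4 and EV2 overlap.
EV3 starts before EV4 ends → EV4 and EV3 overlap.
EV5 starts after EV4 ends, so nothing later overlaps EV4 either.
EV3 starts before EV2 ends → EV2 and EV3 overlap.
EV5 starts after EV2 ends, so nothing later overlaps EV2 either.
EV5 starts after EV3 ends, so nothing later overlaps EV3 either.
EV7 starts before EV5 ends → EV5 and EV7 overlap.
EV6 starts before EV5 ends → EV5 and EV6 overlap.
EV8 starts before EV5 ends → EV5 and EV8 overlap.
EV6 starts before EV7 ends → EV7 and EV6 overlap.
EV8 starts before EV7 ends → EV7 and EV8 overlap.
EV8 starts before EV6 ends → EV6 and EV8 overlap.
Overlapping pairs: EV1 & EV4, EV2 & EV3, EV2 & EV4, EV3 & EV4, EV5 & EV6, EV5 & EV7, EV5 & EV8, EV6 & EV7, EV6 & EV8, EV7 & EV8 — 10 in total.

10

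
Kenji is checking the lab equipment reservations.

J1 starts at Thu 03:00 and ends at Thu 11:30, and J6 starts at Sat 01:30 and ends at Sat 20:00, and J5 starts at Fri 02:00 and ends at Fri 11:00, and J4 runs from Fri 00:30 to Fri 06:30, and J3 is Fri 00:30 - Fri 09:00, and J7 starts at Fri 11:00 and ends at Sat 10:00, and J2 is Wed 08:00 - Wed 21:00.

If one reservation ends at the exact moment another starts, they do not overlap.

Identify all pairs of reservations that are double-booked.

Sorted by start: J2, J1, J3, J4, J5, J7, J6.
J1 starts after J2 ends, so J2 has no further overlaps.
J3 starts after J1 ends, so J1 has no further overlaps.
J4 starts before J3 ends → J3 and J4 overlap.
J5 starts before J3 ends → J3 and J5 overlap.
J7 starts after J3 ends, so J3 has no further overlaps.
J5 starts before J4 ends → J4 and J5 overlap.
J7 starts after J4 ends, so J4 has no further overlaps.
J7 starts exactly when J5 ends (back-to-back, no overlap), so J5 has no further overlaps.
J6 starts before J7 ends → J7 and J6 overlap.

J3 & J4, J3 & J5, J4 & J5, J6 & J7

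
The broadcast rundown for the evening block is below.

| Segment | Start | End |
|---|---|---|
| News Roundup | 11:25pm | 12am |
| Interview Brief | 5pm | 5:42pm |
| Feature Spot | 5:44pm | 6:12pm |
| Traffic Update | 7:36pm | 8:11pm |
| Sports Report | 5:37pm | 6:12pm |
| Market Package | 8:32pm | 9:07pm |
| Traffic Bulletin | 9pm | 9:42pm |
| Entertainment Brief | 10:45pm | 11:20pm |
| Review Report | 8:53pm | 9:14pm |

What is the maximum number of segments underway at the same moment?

Sort all start/end points and keep a running count:
5pm start Interview Brief → 1
5:37pm start Sports Report → 2
5:42pm end Interview Brief → 1
5:44pm start Feature Spot → 2
6:12pm end Feature Spot → 1
6:12pm end Sports Report → 0
7:36pm start Traffic Update → 1
8:11pm end Traffic Update → 0
8:32pm start Market Package → 1
8:53pm start Review Report → 2
9pm start Traffic Bulletin → 3
9:07pm end Market Package → 2
9:14pm end Review Report → 1
9:42pm end Traffic Bulletin → 0
10:45pm start Entertainment Brief → 1
11:20pm end Entertainment Brief → 0
11:25pm start News Roundup → 1
12am end News Roundup → 0
Peak is 3, at 9pm (Market Package, Review Report, Traffic Bulletin).

3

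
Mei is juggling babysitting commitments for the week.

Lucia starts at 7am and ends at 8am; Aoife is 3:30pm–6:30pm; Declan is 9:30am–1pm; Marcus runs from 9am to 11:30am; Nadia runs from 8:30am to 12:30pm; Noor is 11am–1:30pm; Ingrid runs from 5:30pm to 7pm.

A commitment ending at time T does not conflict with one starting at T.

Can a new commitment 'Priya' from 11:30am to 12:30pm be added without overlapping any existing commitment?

No — it overlaps Declan, Nadia, Noor

Lucia: ends 8am at or before Priya starts 11:30am → clear.
Nadia: starts 8:30am before Priya ends 12:30pm, and ends 12:30pm after Priya starts 11:30am → overlap.
Marcus: ends 11:30am at or before Priya starts 11:30am → clear.
Declan: starts 9:30am before Priya ends 12:30pm, and ends 1pm after Priya starts 11:30am → overlap.
Noor: starts 11am before Priya ends 12:30pm, and ends 1:30pm after Priya starts 11:30am → overlap.
Aoife: starts 3:30pm at or after Priya ends 12:30pm → clear.
Ingrid: starts 5:30pm at or after Priya ends 12:30pm → clear.
Priya overlaps Nadia, Declan, Noor.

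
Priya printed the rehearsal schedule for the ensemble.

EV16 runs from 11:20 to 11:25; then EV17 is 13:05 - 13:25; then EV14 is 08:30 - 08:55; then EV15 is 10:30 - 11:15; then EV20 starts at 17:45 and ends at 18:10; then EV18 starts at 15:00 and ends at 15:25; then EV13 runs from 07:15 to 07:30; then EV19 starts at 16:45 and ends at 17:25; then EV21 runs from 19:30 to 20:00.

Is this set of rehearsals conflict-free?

Sorted by start: EV13, EV14, EV15, EV16, EV17, EV18, EV19, EV20, EV21.
EV14 starts after EV13 ends, so nothing later overlaps EV13 either.
EV15 starts after EV14 ends, so nothing later overlaps EV14 either.
EV16 starts after EV15 ends, so nothing later overlaps EV15 either.
EV17 starts after EV16 ends, so nothing later overlaps EV16 either.
EV18 starts after EV17 ends, so nothing later overlaps EV17 either.
EV19 starts after EV18 ends, so nothing later overlaps EV18 either.
EV20 starts after EV19 ends, so nothing later overlaps EV19 either.
EV21 starts after EV20 ends.
Every pair is clear; the schedule has no overlaps.

Yes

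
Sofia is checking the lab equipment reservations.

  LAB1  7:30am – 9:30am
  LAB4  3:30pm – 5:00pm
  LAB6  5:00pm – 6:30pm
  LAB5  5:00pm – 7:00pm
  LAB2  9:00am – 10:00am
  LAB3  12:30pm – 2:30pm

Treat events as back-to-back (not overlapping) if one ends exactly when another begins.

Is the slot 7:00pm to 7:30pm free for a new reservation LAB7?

LAB1: ends 9:30am at or before LAB7 starts 7:00pm → clear.
LAB2: ends 10:00am at or before LAB7 starts 7:00pm → clear.
LAB3: ends 2:30pm at or before LAB7 starts 7:00pm → clear.
LAB4: ends 5:00pm at or before LAB7 starts 7:00pm → clear.
LAB5: ends 7:00pm at or before LAB7 starts 7:00pm → clear.
LAB6: ends 6:30pm at or before LAB7 starts 7:00pm → clear.

Yes — the slot is free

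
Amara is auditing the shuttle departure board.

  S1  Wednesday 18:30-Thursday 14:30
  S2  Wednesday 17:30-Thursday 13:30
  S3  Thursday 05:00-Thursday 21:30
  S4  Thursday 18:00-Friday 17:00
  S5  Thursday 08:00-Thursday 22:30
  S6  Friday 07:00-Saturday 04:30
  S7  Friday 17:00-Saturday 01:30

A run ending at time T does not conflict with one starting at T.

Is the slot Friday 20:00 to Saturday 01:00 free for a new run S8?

S2: ends Thursday 13:30 at or before S8 starts Friday 20:00 → clear.
S1: ends Thursday 14:30 at or before S8 starts Friday 20:00 → clear.
S3: ends Thursday 21:30 at or before S8 starts Friday 20:00 → clear.
S5: ends Thursday 22:30 at or before S8 starts Friday 20:00 → clear.
S4: ends Friday 17:00 at or before S8 starts Friday 20:00 → clear.
S6: starts Friday 07:00 before S8 ends Saturday 01:00, and ends Saturday 04:30 after S8 starts Friday 20:00 → overlap.
S7: starts Friday 17:00 before S8 ends Saturday 01:00, and ends Saturday 01:30 after S8 starts Friday 20:00 → overlap.
S8 overlaps S6, S7.

No — it overlaps S6, S7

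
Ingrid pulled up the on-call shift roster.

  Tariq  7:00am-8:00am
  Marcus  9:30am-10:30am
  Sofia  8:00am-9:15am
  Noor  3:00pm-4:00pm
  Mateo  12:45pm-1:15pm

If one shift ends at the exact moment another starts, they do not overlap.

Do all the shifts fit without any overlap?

Yes

Sorted by start: Tariq, Sofia, Marcus, Mateo, Noor.
Sofia starts exactly when Tariq ends (back-to-back, no overlap), so nothing later overlaps Tariq either.
Marcus starts after Sofia ends, so nothing later overlaps Sofia either.
Mateo starts after Marcus ends, so nothing later overlaps Marcus either.
Noor starts after Mateo ends.
Every pair is clear; the schedule has no overlaps.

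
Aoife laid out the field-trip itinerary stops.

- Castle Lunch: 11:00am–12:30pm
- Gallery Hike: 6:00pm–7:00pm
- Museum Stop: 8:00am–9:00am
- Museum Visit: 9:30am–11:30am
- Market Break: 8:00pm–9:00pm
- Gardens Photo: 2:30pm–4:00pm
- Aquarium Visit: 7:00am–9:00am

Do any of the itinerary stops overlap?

Yes

Sorted by start: Aquarium Visit, Museum Stop, Museum Visit, Castle Lunch, Gardens Photo, Gallery Hike, Market Break.
Museum Stop starts before Aquarium Visit ends → Aquarium Visit and Museum Stop overlap.
That's a conflict, so the schedule is not conflict-free.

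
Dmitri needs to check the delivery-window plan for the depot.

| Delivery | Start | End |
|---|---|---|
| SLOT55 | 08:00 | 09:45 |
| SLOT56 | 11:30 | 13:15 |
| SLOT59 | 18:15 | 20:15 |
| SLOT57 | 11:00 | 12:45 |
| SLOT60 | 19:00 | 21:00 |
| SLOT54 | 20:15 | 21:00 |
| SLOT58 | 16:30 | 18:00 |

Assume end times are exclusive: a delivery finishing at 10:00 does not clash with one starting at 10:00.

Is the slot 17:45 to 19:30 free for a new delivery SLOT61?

SLOT55: ends 09:45 at or before SLOT61 starts 17:45 → clear.
SLOT57: ends 12:45 at or before SLOT61 starts 17:45 → clear.
SLOT56: ends 13:15 at or before SLOT61 starts 17:45 → clear.
SLOT58: starts 16:30 before SLOT61 ends 19:30, and ends 18:00 after SLOT61 starts 17:45 → overlap.
SLOT59: starts 18:15 before SLOT61 ends 19:30, and ends 20:15 after SLOT61 starts 17:45 → overlap.
SLOT60: starts 19:00 before SLOT61 ends 19:30, and ends 21:00 after SLOT61 starts 17:45 → overlap.
SLOT54: starts 20:15 at or after SLOT61 ends 19:30 → clear.
SLOT61 overlaps SLOT58, SLOT59, SLOT60.

No — it overlaps SLOT58, SLOT59, SLOT60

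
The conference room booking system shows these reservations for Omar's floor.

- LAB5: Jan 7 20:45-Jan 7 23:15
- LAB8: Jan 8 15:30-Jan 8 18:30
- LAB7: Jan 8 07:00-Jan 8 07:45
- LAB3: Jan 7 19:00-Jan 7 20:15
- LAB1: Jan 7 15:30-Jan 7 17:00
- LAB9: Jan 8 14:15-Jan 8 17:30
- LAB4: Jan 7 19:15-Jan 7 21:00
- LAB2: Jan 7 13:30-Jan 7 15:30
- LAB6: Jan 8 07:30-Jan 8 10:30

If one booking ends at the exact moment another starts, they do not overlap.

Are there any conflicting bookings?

Check each pair: they overlap iff neither finishes before the other starts.
Sorted by start: LAB2, LAB1, LAB3, LAB4, LAB5, LAB7, LAB6, LAB9, LAB8.
LAB1 starts exactly when LAB2 ends (back-to-back, no overlap), so nothing later overlaps LAB2 either.
LAB3 starts after LAB1 ends, so nothing later overlaps LAB1 either.
LAB4 starts before LAB3 ends → LAB3 and LAB4 overlap.
That's a conflict, so the schedule is not conflict-free.

Yes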